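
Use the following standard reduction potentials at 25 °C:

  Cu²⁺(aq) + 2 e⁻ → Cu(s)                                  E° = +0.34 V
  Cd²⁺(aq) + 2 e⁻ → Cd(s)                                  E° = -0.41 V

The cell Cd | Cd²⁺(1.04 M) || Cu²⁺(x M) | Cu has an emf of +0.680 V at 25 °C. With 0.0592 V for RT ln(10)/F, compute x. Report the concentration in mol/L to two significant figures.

0.0045 M

Cu²⁺/Cu is the cathode, Cd²⁺/Cd the anode: E°cell = +0.75 V, n = 2.
Overall reaction: Cu²⁺(aq) + Cd(s) → Cu(s) + Cd²⁺(aq); Q = [Cd²⁺]^1/[Cu²⁺]^1.
From E = E° − (0.0592/n) log Q: log Q = (E° − E)·n/0.0592 = (+0.75 − (+0.680))·2/0.0592 = 2.3649.
So 1·log[Cu²⁺] = 1·log(1.04) − log Q = 0.0170 − (2.3649) = -2.3479; [Cu²⁺] = 10^(-2.3479) ≈ 0.0045 M.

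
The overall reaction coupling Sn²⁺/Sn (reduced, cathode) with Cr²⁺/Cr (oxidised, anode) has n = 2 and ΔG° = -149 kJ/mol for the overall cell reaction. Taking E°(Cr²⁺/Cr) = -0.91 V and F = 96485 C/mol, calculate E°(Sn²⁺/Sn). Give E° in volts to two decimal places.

E°cell = −ΔG°/(nF) = −(-149×10³)/((2)(96485)) = +0.772 V.
Since Sn²⁺/Sn is the cathode and Cr²⁺/Cr the anode, E°cell = E°(Sn²⁺/Sn) − E°(Cr²⁺/Cr).
So E°(Sn²⁺/Sn) = E°cell + E°(Cr²⁺/Cr) = +0.772 + (-0.91) = -0.14 V.

-0.14 V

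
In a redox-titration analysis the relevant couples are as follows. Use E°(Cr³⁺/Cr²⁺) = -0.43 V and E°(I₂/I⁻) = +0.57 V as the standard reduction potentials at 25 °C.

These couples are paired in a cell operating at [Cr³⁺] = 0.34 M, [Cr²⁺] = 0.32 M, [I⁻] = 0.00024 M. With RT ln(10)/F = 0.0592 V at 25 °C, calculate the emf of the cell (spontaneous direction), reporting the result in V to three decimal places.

+1.213 V

I₂/I⁻ is the cathode (higher E°), Cr³⁺/Cr²⁺ the anode: E°cell = +0.57 − (-0.43) = +1.00 V, n = 2.
Overall: I₂(s) + 2 Cr²⁺(aq) → 2 I⁻(aq) + 2 Cr³⁺(aq)
Q = [I⁻]^2·[Cr³⁺]^2 / ([Cr²⁺]^2); log Q = -7.187.
E = E° − (0.0592/n) log Q = +1.00 − (0.0592/2)(-7.187) = +1.213 V.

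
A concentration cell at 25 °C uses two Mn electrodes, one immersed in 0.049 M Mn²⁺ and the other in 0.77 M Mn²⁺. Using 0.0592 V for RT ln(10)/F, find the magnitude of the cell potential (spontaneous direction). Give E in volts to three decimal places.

For a concentration cell E°cell = 0. The 0.77 M side is the cathode (reduction is favoured where [Mn²⁺] is higher).
With n = 2, E = −(0.0592/2) log([Mn²⁺]ₐₙ/[Mn²⁺]꜀ₐₜ) = −(0.0592/2) log(0.049/0.77) = −(0.0592/2)(-1.196) = +0.035 V.

+0.035 V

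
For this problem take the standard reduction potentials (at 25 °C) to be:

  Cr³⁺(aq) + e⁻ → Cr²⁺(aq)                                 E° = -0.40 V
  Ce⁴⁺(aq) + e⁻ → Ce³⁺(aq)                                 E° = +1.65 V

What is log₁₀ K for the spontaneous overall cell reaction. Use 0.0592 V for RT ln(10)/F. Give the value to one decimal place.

Cathode: Ce⁴⁺/Ce³⁺; anode: Cr³⁺/Cr²⁺. E°cell = +2.05 V, n = 1.
log K = nE°cell / 0.0592 = (1)(+2.05) / 0.0592 = 34.6.

34.6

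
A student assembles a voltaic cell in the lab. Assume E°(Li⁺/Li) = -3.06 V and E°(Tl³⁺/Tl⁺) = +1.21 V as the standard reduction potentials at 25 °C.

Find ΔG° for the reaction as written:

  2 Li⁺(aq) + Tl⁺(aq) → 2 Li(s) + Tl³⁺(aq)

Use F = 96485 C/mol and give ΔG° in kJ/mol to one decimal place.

+824.0 kJ/mol

As written, Li⁺/Li is reduced (cathode) and Tl³⁺/Tl⁺ is oxidised (anode), so E°cell = (-3.06) − (+1.21) = -4.27 V.
Balancing electrons gives n = 2.
ΔG° = −nFE° = −(2)(96485)(-4.27) = 823,982 J = +824.0 kJ/mol.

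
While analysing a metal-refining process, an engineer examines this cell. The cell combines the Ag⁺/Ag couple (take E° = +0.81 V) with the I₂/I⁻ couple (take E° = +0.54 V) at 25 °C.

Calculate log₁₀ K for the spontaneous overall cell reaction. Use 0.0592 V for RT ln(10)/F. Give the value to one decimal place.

9.1

Cathode: Ag⁺/Ag; anode: I₂/I⁻. E°cell = +0.27 V, n = 2.
log K = nE°cell / 0.0592 = (2)(+0.27) / 0.0592 = 9.1.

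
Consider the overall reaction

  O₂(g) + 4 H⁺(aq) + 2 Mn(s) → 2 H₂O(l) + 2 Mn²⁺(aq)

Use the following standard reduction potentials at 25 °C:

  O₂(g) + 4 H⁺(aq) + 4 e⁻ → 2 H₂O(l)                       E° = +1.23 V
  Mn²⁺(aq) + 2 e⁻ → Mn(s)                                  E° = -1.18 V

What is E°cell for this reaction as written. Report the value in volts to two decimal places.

+2.41 V

The O₂/H₂O couple has the higher reduction potential, so it is the cathode; Mn²⁺/Mn is oxidised at the anode.
E°cell = E°(cathode) − E°(anode) = (+1.23) − (-1.18) = +2.41 V.
Since E°cell > 0, the reaction is spontaneous under standard conditions.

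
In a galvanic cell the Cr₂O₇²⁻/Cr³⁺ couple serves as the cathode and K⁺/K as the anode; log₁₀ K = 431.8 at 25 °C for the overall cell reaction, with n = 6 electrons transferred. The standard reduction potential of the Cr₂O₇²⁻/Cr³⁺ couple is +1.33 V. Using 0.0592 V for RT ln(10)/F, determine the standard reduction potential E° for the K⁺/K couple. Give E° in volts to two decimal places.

E°cell = (0.0592/n)·log K = (0.0592/6)(431.8) = +4.260 V.
Since Cr₂O₇²⁻/Cr³⁺ is the cathode and K⁺/K the anode, E°cell = E°(Cr₂O₇²⁻/Cr³⁺) − E°(K⁺/K).
So E°(K⁺/K) = E°(Cr₂O₇²⁻/Cr³⁺) − E°cell = (+1.33) − (+4.260) = -2.93 V.

-2.93 V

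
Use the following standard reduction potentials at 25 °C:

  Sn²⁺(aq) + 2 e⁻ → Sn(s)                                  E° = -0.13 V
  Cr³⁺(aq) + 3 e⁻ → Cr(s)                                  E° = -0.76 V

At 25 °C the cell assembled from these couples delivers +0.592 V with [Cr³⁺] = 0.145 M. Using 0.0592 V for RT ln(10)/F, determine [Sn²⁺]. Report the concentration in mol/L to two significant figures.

Sn²⁺/Sn is the cathode, Cr³⁺/Cr the anode: E°cell = +0.63 V, n = 6.
Overall reaction: 3 Sn²⁺(aq) + 2 Cr(s) → 3 Sn(s) + 2 Cr³⁺(aq); Q = [Cr³⁺]^2/[Sn²⁺]^3.
From E = E° − (0.0592/n) log Q: log Q = (E° − E)·n/0.0592 = (+0.63 − (+0.592))·6/0.0592 = 3.8514.
So 3·log[Sn²⁺] = 2·log(0.145) − log Q = -1.6773 − (3.8514) = -5.5287; log[Sn²⁺] = -5.5287 / 3 = -1.8429; [Sn²⁺] = 10^(-1.8429) ≈ 0.014 M.

0.014 M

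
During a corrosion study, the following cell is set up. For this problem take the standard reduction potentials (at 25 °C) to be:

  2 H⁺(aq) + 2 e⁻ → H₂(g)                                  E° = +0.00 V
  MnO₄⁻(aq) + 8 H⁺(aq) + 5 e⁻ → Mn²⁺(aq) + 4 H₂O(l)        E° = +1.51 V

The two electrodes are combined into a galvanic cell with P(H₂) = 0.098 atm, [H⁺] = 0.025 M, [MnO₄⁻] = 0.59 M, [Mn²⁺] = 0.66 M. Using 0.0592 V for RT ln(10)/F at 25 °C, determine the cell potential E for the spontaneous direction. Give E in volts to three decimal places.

MnO₄⁻/Mn²⁺ is the cathode (higher E°), H⁺/H₂ the anode: E°cell = +1.51 − (+0.00) = +1.51 V, n = 10.
Overall: 2 MnO₄⁻(aq) + 6 H⁺(aq) + 5 H₂(g) → 2 Mn²⁺(aq) + 8 H₂O(l)
Q = [Mn²⁺]^2 / ([MnO₄⁻]^2·[H⁺]^6·P(H₂)^5); log Q = 14.754.
E = E° − (0.0592/n) log Q = +1.51 − (0.0592/10)(14.754) = +1.423 V.

+1.423 V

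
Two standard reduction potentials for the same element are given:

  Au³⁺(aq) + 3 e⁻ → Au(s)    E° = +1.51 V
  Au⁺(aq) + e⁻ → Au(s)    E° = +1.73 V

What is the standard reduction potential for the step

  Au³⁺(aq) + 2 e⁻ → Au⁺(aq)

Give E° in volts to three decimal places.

Sequential free energies add, so n₃E°₃ = n₁E°₁ + n₂E°₂.
With n₃ = 3, and the known step contributing 1×(+1.73) V, the unknown satisfies 2·E° = 3×(+1.51) − 1×(+1.73) = +2.800.
E° = +2.800 / 2 = +1.400 V.

+1.400 V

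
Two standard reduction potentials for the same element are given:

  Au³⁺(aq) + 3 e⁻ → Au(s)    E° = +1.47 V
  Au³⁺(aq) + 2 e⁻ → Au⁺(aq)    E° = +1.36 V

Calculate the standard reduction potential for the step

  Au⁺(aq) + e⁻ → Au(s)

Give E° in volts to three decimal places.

+1.690 V

Sequential free energies add, so n₃E°₃ = n₁E°₁ + n₂E°₂.
With n₃ = 3, and the known step contributing 2×(+1.36) V, the unknown satisfies 1·E° = 3×(+1.47) − 2×(+1.36) = +1.690.
E° = +1.690 / 1 = +1.690 V.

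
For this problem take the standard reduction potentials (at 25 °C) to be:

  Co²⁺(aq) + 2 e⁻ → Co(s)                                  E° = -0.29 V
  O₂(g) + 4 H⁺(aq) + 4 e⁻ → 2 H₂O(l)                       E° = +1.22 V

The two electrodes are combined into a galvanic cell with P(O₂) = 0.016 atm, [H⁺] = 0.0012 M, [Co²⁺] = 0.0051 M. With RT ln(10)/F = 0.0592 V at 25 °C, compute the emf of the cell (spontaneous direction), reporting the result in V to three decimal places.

+1.378 V

O₂/H₂O is the cathode (higher E°), Co²⁺/Co the anode: E°cell = +1.22 − (-0.29) = +1.51 V, n = 4.
Overall: O₂(g) + 4 H⁺(aq) + 2 Co(s) → 2 H₂O(l) + 2 Co²⁺(aq)
Q = [Co²⁺]^2 / (P(O₂)·[H⁺]^4); log Q = 8.894.
E = E° − (0.0592/n) log Q = +1.51 − (0.0592/4)(8.894) = +1.378 V.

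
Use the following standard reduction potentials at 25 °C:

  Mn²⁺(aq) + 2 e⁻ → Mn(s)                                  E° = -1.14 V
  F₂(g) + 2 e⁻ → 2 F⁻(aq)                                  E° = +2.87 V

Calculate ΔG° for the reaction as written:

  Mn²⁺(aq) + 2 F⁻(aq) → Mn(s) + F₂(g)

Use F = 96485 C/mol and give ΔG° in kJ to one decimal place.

+773.8 kJ

As written, Mn²⁺/Mn is reduced (cathode) and F₂/F⁻ is oxidised (anode), so E°cell = (-1.14) − (+2.87) = -4.01 V.
Balancing electrons gives n = 2.
ΔG° = −nFE° = −(2)(96485)(-4.01) = 773,810 J = +773.8 kJ.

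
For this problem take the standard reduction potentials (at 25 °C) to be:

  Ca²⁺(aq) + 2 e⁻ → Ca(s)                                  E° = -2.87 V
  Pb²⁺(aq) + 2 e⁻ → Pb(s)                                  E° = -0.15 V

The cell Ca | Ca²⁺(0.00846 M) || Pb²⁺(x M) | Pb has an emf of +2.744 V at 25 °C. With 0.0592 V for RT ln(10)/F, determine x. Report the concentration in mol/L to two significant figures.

0.055 M

Pb²⁺/Pb is the cathode, Ca²⁺/Ca the anode: E°cell = +2.72 V, n = 2.
Overall reaction: Pb²⁺(aq) + Ca(s) → Pb(s) + Ca²⁺(aq); Q = [Ca²⁺]^1/[Pb²⁺]^1.
From E = E° − (0.0592/n) log Q: log Q = (E° − E)·n/0.0592 = (+2.72 − (+2.744))·2/0.0592 = -0.8108.
So 1·log[Pb²⁺] = 1·log(0.00846) − log Q = -2.0726 − (-0.8108) = -1.2618; [Pb²⁺] = 10^(-1.2618) ≈ 0.055 M.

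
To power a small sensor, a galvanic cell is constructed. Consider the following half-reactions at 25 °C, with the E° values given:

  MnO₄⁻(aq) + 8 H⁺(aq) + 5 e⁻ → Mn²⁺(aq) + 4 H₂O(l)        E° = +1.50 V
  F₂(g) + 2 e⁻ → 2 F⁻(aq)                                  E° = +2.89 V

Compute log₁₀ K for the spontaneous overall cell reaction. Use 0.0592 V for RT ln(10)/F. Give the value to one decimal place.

Cathode: F₂/F⁻; anode: MnO₄⁻/Mn²⁺. E°cell = +1.39 V, n = 10.
log K = nE°cell / 0.0592 = (10)(+1.39) / 0.0592 = 234.8.

234.8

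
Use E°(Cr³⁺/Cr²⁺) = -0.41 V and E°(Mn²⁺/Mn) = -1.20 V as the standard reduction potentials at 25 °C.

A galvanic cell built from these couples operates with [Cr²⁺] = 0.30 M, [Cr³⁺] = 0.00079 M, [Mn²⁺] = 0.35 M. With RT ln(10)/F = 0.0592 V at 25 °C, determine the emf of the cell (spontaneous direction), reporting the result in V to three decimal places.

+0.651 V

Cr³⁺/Cr²⁺ is the cathode (higher E°), Mn²⁺/Mn the anode: E°cell = -0.41 − (-1.20) = +0.79 V, n = 2.
Overall: 2 Cr³⁺(aq) + Mn(s) → 2 Cr²⁺(aq) + Mn²⁺(aq)
Q = [Cr²⁺]^2·[Mn²⁺] / ([Cr³⁺]^2); log Q = 4.703.
E = E° − (0.0592/n) log Q = +0.79 − (0.0592/2)(4.703) = +0.651 V.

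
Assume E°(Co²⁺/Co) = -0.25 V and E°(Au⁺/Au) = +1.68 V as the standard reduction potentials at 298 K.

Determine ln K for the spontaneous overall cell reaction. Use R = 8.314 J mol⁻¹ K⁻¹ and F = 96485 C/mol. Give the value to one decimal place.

Cathode: Au⁺/Au; anode: Co²⁺/Co. E°cell = (+1.68) − (-0.25) = +1.93 V, with n = 2.
ΔG° = −nFE° = −RT ln K, so ln K = nFE°/(RT) = (2)(96485)(+1.93) / ((8.314)(298)) = 150.321.

150.3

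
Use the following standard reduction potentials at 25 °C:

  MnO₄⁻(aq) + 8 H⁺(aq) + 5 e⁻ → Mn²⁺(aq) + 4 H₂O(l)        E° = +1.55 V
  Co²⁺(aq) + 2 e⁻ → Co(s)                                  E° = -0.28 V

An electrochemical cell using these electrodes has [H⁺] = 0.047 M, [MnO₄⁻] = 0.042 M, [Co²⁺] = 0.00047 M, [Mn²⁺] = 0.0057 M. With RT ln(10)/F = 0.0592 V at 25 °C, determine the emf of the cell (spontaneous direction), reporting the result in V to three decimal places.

+1.813 V

MnO₄⁻/Mn²⁺ is the cathode (higher E°), Co²⁺/Co the anode: E°cell = +1.55 − (-0.28) = +1.83 V, n = 10.
Overall: 2 MnO₄⁻(aq) + 16 H⁺(aq) + 5 Co(s) → 2 Mn²⁺(aq) + 8 H₂O(l) + 5 Co²⁺(aq)
Q = [Mn²⁺]^2·[Co²⁺]^5 / ([MnO₄⁻]^2·[H⁺]^16); log Q = 2.872.
E = E° − (0.0592/n) log Q = +1.83 − (0.0592/10)(2.872) = +1.813 V.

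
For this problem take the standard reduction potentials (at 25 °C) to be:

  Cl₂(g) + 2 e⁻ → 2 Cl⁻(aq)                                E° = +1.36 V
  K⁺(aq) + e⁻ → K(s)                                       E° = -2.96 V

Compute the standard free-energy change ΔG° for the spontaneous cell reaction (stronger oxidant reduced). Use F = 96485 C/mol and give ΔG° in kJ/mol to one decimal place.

-833.6 kJ/mol

Cl₂/Cl⁻ (E° = +1.36 V) is the cathode; K⁺/K (E° = -2.96 V) is the anode, so E°cell = +4.32 V.
Balancing electrons gives n = 2 (lcm of 2 and 1).
ΔG° = −nFE° = −(2)(96485)(+4.32) = -833,630 J = -833.6 kJ/mol.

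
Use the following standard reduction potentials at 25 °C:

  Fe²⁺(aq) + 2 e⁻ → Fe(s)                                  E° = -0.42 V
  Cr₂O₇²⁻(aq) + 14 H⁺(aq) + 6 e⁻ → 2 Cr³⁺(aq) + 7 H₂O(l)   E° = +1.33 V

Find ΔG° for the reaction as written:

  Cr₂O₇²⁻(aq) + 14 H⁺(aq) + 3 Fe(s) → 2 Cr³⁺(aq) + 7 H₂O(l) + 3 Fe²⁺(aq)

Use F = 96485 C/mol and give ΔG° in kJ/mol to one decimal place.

As written, Cr₂O₇²⁻/Cr³⁺ is reduced (cathode) and Fe²⁺/Fe is oxidised (anode), so E°cell = (+1.33) − (-0.42) = +1.75 V.
Balancing electrons gives n = 6.
ΔG° = −nFE° = −(6)(96485)(+1.75) = -1,013,092 J = -1013.1 kJ/mol.

-1013.1 kJ/mol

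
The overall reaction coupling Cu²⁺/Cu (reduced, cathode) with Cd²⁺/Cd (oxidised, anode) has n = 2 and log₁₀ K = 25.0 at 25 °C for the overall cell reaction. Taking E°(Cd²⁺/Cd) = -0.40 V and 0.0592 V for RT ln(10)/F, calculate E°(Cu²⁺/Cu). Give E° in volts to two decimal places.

E°cell = (0.0592/n)·log K = (0.0592/2)(25.0) = +0.740 V.
Since Cu²⁺/Cu is the cathode and Cd²⁺/Cd the anode, E°cell = E°(Cu²⁺/Cu) − E°(Cd²⁺/Cd).
So E°(Cu²⁺/Cu) = E°cell + E°(Cd²⁺/Cd) = +0.740 + (-0.40) = +0.34 V.

+0.34 V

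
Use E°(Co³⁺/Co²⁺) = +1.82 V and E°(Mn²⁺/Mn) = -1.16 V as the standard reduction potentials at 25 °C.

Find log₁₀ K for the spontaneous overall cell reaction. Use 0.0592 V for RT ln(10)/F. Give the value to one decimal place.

Cathode: Co³⁺/Co²⁺; anode: Mn²⁺/Mn. E°cell = +2.98 V, n = 2.
log K = nE°cell / 0.0592 = (2)(+2.98) / 0.0592 = 100.7.

100.7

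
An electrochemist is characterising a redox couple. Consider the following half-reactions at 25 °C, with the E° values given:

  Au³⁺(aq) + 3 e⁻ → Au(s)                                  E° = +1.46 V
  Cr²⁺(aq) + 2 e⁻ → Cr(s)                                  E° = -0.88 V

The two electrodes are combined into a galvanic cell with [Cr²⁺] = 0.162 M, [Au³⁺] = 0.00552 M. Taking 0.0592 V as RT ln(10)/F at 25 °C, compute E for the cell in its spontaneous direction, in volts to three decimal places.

+2.319 V

Au³⁺/Au is the cathode (higher E°), Cr²⁺/Cr the anode: E°cell = +1.46 − (-0.88) = +2.34 V, n = 6.
Overall: 2 Au³⁺(aq) + 3 Cr(s) → 2 Au(s) + 3 Cr²⁺(aq)
Q = [Cr²⁺]^3 / ([Au³⁺]^2); log Q = 2.145.
E = E° − (0.0592/n) log Q = +2.34 − (0.0592/6)(2.145) = +2.319 V.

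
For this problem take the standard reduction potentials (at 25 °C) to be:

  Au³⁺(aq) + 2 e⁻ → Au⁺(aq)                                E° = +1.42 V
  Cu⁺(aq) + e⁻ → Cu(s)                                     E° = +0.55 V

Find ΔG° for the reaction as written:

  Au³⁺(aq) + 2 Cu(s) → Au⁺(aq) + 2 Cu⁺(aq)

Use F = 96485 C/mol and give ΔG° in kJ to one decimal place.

As written, Au³⁺/Au⁺ is reduced (cathode) and Cu⁺/Cu is oxidised (anode), so E°cell = (+1.42) − (+0.55) = +0.87 V.
Balancing electrons gives n = 2.
ΔG° = −nFE° = −(2)(96485)(+0.87) = -167,884 J = -167.9 kJ.

-167.9 kJ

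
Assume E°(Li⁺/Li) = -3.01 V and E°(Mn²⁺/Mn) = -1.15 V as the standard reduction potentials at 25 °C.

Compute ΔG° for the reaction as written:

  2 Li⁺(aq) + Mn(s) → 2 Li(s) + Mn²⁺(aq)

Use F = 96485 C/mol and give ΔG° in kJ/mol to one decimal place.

As written, Li⁺/Li is reduced (cathode) and Mn²⁺/Mn is oxidised (anode), so E°cell = (-3.01) − (-1.15) = -1.86 V.
Balancing electrons gives n = 2.
ΔG° = −nFE° = −(2)(96485)(-1.86) = 358,924 J = +358.9 kJ/mol.

+358.9 kJ/mol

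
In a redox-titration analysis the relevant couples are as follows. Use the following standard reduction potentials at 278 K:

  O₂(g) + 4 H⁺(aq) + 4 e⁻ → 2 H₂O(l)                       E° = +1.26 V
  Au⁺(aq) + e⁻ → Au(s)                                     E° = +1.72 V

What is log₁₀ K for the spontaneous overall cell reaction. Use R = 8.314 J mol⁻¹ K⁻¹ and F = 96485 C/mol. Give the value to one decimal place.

Cathode: Au⁺/Au; anode: O₂/H₂O. E°cell = (+1.72) − (+1.26) = +0.46 V, with n = 4.
ΔG° = −nFE° = −RT ln K, so ln K = nFE°/(RT) = (4)(96485)(+0.46) / ((8.314)(278)) = 76.811.
log₁₀ K = 76.811 / ln 10 = 33.4.

33.4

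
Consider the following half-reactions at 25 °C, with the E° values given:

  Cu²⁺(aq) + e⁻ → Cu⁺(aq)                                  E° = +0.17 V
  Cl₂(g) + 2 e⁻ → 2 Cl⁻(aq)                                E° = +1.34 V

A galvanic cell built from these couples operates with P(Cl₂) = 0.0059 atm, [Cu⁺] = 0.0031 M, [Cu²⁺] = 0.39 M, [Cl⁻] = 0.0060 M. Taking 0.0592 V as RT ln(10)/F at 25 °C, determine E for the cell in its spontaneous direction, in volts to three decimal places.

+1.111 V

Cl₂/Cl⁻ is the cathode (higher E°), Cu²⁺/Cu⁺ the anode: E°cell = +1.34 − (+0.17) = +1.17 V, n = 2.
Overall: Cl₂(g) + 2 Cu⁺(aq) → 2 Cl⁻(aq) + 2 Cu²⁺(aq)
Q = [Cl⁻]^2·[Cu²⁺]^2 / (P(Cl₂)·[Cu⁺]^2); log Q = 1.985.
E = E° − (0.0592/n) log Q = +1.17 − (0.0592/2)(1.985) = +1.111 V.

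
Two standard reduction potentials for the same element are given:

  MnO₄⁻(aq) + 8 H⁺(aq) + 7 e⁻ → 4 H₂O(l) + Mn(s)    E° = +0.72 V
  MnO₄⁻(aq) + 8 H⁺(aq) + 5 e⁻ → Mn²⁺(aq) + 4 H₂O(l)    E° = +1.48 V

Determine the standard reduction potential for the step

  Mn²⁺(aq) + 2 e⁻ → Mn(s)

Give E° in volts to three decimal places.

-1.180 V

Sequential free energies add, so n₃E°₃ = n₁E°₁ + n₂E°₂.
With n₃ = 7, and the known step contributing 5×(+1.48) V, the unknown satisfies 2·E° = 7×(+0.72) − 5×(+1.48) = -2.360.
E° = -2.360 / 2 = -1.180 V.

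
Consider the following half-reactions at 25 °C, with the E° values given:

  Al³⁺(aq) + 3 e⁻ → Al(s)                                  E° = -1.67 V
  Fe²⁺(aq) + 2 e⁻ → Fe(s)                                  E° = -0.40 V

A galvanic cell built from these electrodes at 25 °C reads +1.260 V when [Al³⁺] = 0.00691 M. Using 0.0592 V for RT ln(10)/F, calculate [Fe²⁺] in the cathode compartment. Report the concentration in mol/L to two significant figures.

Fe²⁺/Fe is the cathode, Al³⁺/Al the anode: E°cell = +1.27 V, n = 6.
Overall reaction: 3 Fe²⁺(aq) + 2 Al(s) → 3 Fe(s) + 2 Al³⁺(aq); Q = [Al³⁺]^2/[Fe²⁺]^3.
From E = E° − (0.0592/n) log Q: log Q = (E° − E)·n/0.0592 = (+1.27 − (+1.260))·6/0.0592 = 1.0135.
So 3·log[Fe²⁺] = 2·log(0.00691) − log Q = -4.3210 − (1.0135) = -5.3345; log[Fe²⁺] = -5.3345 / 3 = -1.7782; [Fe²⁺] = 10^(-1.7782) ≈ 0.017 M.

0.017 M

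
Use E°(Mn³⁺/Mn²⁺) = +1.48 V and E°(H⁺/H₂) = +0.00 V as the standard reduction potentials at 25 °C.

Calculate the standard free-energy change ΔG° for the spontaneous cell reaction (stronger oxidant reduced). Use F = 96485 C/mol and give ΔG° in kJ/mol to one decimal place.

Mn³⁺/Mn²⁺ (E° = +1.48 V) is the cathode; H⁺/H₂ (E° = +0.00 V) is the anode, so E°cell = +1.48 V.
Balancing electrons gives n = 2 (lcm of 1 and 2).
ΔG° = −nFE° = −(2)(96485)(+1.48) = -285,596 J = -285.6 kJ/mol.

-285.6 kJ/mol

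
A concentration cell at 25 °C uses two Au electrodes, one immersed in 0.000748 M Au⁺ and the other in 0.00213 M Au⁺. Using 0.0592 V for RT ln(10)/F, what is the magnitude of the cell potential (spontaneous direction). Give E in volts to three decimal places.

+0.027 V

For a concentration cell E°cell = 0. The 0.00213 M side is the cathode (reduction is favoured where [Au⁺] is higher).
With n = 1, E = −(0.0592/1) log([Au⁺]ₐₙ/[Au⁺]꜀ₐₜ) = −(0.0592/1) log(0.000748/0.00213) = −(0.0592/1)(-0.454) = +0.027 V.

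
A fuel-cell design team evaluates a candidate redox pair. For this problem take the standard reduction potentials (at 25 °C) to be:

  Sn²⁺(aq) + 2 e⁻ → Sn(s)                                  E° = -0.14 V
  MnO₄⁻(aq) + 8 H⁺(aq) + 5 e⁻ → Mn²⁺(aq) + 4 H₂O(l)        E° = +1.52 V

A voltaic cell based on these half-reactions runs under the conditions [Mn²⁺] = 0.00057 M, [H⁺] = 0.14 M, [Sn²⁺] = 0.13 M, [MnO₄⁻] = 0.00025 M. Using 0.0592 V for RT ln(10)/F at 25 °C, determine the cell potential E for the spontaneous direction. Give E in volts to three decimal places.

+1.601 V

MnO₄⁻/Mn²⁺ is the cathode (higher E°), Sn²⁺/Sn the anode: E°cell = +1.52 − (-0.14) = +1.66 V, n = 10.
Overall: 2 MnO₄⁻(aq) + 16 H⁺(aq) + 5 Sn(s) → 2 Mn²⁺(aq) + 8 H₂O(l) + 5 Sn²⁺(aq)
Q = [Mn²⁺]^2·[Sn²⁺]^5 / ([MnO₄⁻]^2·[H⁺]^16); log Q = 9.948.
E = E° − (0.0592/n) log Q = +1.66 − (0.0592/10)(9.948) = +1.601 V.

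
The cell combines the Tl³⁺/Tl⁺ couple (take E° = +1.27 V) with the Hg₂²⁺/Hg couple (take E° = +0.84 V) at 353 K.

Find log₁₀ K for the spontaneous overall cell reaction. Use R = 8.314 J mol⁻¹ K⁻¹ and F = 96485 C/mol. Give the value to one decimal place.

Cathode: Tl³⁺/Tl⁺; anode: Hg₂²⁺/Hg. E°cell = (+1.27) − (+0.84) = +0.43 V, with n = 2.
ΔG° = −nFE° = −RT ln K, so ln K = nFE°/(RT) = (2)(96485)(+0.43) / ((8.314)(353)) = 28.273.
log₁₀ K = 28.273 / ln 10 = 12.3.

12.3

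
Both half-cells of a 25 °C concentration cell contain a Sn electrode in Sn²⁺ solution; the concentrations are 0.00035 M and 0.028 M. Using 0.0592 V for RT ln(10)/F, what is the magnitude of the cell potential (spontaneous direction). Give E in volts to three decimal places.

For a concentration cell E°cell = 0. The 0.028 M side is the cathode (reduction is favoured where [Sn²⁺] is higher).
With n = 2, E = −(0.0592/2) log([Sn²⁺]ₐₙ/[Sn²⁺]꜀ₐₜ) = −(0.0592/2) log(0.00035/0.028) = −(0.0592/2)(-1.903) = +0.056 V.

+0.056 V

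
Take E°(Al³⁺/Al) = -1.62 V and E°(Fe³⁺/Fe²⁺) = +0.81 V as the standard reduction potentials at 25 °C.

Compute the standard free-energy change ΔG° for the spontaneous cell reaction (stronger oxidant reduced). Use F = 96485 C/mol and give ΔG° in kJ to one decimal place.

Fe³⁺/Fe²⁺ (E° = +0.81 V) is the cathode; Al³⁺/Al (E° = -1.62 V) is the anode, so E°cell = +2.43 V.
Balancing electrons gives n = 3 (lcm of 1 and 3).
ΔG° = −nFE° = −(3)(96485)(+2.43) = -703,376 J = -703.4 kJ.

-703.4 kJ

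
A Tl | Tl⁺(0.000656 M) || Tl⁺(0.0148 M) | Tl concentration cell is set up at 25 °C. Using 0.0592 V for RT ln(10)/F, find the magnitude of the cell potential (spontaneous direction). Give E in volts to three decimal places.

+0.080 V

For a concentration cell E°cell = 0. The 0.0148 M side is the cathode (reduction is favoured where [Tl⁺] is higher).
With n = 1, E = −(0.0592/1) log([Tl⁺]ₐₙ/[Tl⁺]꜀ₐₜ) = −(0.0592/1) log(0.000656/0.0148) = −(0.0592/1)(-1.353) = +0.080 V.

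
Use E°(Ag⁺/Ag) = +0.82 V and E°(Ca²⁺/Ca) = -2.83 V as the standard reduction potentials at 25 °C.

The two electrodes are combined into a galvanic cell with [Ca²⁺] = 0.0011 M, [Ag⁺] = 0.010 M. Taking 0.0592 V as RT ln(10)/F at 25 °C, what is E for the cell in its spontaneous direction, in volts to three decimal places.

+3.619 V

Ag⁺/Ag is the cathode (higher E°), Ca²⁺/Ca the anode: E°cell = +0.82 − (-2.83) = +3.65 V, n = 2.
Overall: 2 Ag⁺(aq) + Ca(s) → 2 Ag(s) + Ca²⁺(aq)
Q = [Ca²⁺] / ([Ag⁺]^2); log Q = 1.041.
E = E° − (0.0592/n) log Q = +3.65 − (0.0592/2)(1.041) = +3.619 V.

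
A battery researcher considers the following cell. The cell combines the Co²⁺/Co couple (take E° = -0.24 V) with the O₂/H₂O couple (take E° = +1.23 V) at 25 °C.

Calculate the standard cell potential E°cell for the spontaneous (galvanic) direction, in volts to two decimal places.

+1.47 V

The O₂/H₂O couple has the higher reduction potential, so it is the cathode; Co²⁺/Co is oxidised at the anode.
E°cell = E°(cathode) − E°(anode) = (+1.23) − (-0.24) = +1.47 V.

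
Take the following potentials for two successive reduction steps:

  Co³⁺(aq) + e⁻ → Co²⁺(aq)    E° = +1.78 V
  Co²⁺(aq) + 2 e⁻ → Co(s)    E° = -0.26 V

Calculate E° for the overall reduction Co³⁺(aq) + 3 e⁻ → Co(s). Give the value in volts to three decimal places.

Adding the free-energy changes (−nFE°) of the two steps gives −n₃FE°₃ = −n₁FE°₁ − n₂FE°₂.
E°₃ = (1×+1.78 + 2×-0.26) / 3 = (+1.260) / 3 = +0.420 V.
Simply averaging or adding the two E° values would be wrong; the electron-weighted sum is required.

+0.420 V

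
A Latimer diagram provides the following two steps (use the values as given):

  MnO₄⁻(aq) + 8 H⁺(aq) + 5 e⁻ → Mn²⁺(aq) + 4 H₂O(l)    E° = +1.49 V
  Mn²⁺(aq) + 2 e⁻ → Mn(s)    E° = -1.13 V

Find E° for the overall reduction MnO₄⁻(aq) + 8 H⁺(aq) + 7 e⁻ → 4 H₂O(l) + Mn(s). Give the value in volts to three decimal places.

+0.741 V

Since ΔG° = −nFE° is additive over sequential reductions, n₃E°₃ = n₁E°₁ + n₂E°₂.
E°₃ = (5×+1.49 + 2×-1.13) / 7 = (+5.190) / 7 = +0.741 V.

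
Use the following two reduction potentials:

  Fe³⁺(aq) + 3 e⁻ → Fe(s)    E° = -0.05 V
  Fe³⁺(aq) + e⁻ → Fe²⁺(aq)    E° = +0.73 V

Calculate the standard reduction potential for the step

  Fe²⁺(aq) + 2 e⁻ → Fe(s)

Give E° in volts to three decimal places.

Sequential free energies add, so n₃E°₃ = n₁E°₁ + n₂E°₂.
With n₃ = 3, and the known step contributing 1×(+0.73) V, the unknown satisfies 2·E° = 3×(-0.05) − 1×(+0.73) = -0.880.
E° = -0.880 / 2 = -0.440 V.

-0.440 V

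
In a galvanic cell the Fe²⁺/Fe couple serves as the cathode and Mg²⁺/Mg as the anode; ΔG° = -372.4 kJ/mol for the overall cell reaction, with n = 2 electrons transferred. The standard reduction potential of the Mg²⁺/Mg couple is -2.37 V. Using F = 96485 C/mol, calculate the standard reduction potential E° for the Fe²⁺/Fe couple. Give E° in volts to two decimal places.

E°cell = −ΔG°/(nF) = −(-372.4×10³)/((2)(96485)) = +1.930 V.
Since Fe²⁺/Fe is the cathode and Mg²⁺/Mg the anode, E°cell = E°(Fe²⁺/Fe) − E°(Mg²⁺/Mg).
So E°(Fe²⁺/Fe) = E°cell + E°(Mg²⁺/Mg) = +1.930 + (-2.37) = -0.44 V.

-0.44 V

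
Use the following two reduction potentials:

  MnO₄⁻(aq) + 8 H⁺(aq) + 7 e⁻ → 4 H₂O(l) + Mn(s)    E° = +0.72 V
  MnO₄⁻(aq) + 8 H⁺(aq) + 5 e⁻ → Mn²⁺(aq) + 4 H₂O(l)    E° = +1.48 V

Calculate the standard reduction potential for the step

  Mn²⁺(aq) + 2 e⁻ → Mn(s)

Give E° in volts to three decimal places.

Sequential free energies add, so n₃E°₃ = n₁E°₁ + n₂E°₂.
With n₃ = 7, and the known step contributing 5×(+1.48) V, the unknown satisfies 2·E° = 7×(+0.72) − 5×(+1.48) = -2.360.
E° = -2.360 / 2 = -1.180 V.

-1.180 V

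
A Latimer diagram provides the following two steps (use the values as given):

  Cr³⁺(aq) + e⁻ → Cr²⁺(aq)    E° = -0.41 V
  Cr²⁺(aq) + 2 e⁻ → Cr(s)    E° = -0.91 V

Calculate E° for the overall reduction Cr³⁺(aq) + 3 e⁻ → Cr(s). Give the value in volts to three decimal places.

-0.743 V

Adding the free-energy changes (−nFE°) of the two steps gives −n₃FE°₃ = −n₁FE°₁ − n₂FE°₂.
E°₃ = (1×-0.41 + 2×-0.91) / 3 = (-2.230) / 3 = -0.743 V.
Simply averaging or adding the two E° values would be wrong; the electron-weighted sum is required.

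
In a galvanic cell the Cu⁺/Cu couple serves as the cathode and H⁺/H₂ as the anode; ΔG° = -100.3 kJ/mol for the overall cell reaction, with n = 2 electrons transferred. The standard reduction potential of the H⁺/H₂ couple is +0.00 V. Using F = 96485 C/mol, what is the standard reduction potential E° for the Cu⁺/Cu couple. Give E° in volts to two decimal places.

+0.52 V

E°cell = −ΔG°/(nF) = −(-100.3×10³)/((2)(96485)) = +0.520 V.
Since Cu⁺/Cu is the cathode and H⁺/H₂ the anode, E°cell = E°(Cu⁺/Cu) − E°(H⁺/H₂).
So E°(Cu⁺/Cu) = E°cell + E°(H⁺/H₂) = +0.520 + (+0.00) = +0.52 V.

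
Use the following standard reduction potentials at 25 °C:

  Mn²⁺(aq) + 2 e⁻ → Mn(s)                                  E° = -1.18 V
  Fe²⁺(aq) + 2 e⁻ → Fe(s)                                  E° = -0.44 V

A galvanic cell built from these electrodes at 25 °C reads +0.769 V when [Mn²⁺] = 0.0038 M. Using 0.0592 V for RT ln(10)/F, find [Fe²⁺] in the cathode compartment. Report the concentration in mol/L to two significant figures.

0.036 M

Fe²⁺/Fe is the cathode, Mn²⁺/Mn the anode: E°cell = +0.74 V, n = 2.
Overall reaction: Fe²⁺(aq) + Mn(s) → Fe(s) + Mn²⁺(aq); Q = [Mn²⁺]^1/[Fe²⁺]^1.
From E = E° − (0.0592/n) log Q: log Q = (E° − E)·n/0.0592 = (+0.74 − (+0.769))·2/0.0592 = -0.9797.
So 1·log[Fe²⁺] = 1·log(0.0038) − log Q = -2.4202 − (-0.9797) = -1.4405; [Fe²⁺] = 10^(-1.4405) ≈ 0.036 M.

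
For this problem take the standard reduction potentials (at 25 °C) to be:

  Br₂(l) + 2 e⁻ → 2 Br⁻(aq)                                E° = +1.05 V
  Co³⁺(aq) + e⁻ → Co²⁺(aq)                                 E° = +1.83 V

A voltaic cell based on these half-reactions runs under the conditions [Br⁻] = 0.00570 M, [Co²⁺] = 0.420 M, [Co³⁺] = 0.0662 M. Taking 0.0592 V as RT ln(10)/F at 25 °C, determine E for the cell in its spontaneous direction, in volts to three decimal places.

+0.600 V

Co³⁺/Co²⁺ is the cathode (higher E°), Br₂/Br⁻ the anode: E°cell = +1.83 − (+1.05) = +0.78 V, n = 2.
Overall: 2 Co³⁺(aq) + 2 Br⁻(aq) → 2 Co²⁺(aq) + Br₂(l)
Q = [Co²⁺]^2 / ([Co³⁺]^2·[Br⁻]^2); log Q = 6.093.
E = E° − (0.0592/n) log Q = +0.78 − (0.0592/2)(6.093) = +0.600 V.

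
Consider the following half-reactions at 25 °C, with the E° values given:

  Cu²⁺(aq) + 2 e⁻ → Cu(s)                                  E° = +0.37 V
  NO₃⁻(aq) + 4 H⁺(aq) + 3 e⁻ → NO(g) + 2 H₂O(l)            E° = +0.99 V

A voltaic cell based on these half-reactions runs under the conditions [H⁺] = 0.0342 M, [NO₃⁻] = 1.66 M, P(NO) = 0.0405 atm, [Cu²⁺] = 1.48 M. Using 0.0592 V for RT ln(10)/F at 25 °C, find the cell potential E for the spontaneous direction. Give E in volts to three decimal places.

NO₃⁻/NO is the cathode (higher E°), Cu²⁺/Cu the anode: E°cell = +0.99 − (+0.37) = +0.62 V, n = 6.
Overall: 2 NO₃⁻(aq) + 8 H⁺(aq) + 3 Cu(s) → 2 NO(g) + 4 H₂O(l) + 3 Cu²⁺(aq)
Q = P(NO)^2·[Cu²⁺]^3 / ([NO₃⁻]^2·[H⁺]^8); log Q = 9.013.
E = E° − (0.0592/n) log Q = +0.62 − (0.0592/6)(9.013) = +0.531 V.

+0.531 V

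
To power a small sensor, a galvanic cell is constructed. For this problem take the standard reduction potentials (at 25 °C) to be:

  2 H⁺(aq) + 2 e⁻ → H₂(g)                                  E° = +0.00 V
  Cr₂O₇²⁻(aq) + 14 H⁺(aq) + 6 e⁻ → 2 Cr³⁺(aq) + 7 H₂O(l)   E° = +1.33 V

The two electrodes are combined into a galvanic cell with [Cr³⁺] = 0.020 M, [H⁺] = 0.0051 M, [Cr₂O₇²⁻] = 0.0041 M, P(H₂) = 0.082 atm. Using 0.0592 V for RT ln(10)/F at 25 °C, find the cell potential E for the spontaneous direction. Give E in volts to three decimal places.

Cr₂O₇²⁻/Cr³⁺ is the cathode (higher E°), H⁺/H₂ the anode: E°cell = +1.33 − (+0.00) = +1.33 V, n = 6.
Overall: Cr₂O₇²⁻(aq) + 8 H⁺(aq) + 3 H₂(g) → 2 Cr³⁺(aq) + 7 H₂O(l)
Q = [Cr³⁺]^2 / ([Cr₂O₇²⁻]·[H⁺]^8·P(H₂)^3); log Q = 20.587.
E = E° − (0.0592/n) log Q = +1.33 − (0.0592/6)(20.587) = +1.127 V.

+1.127 V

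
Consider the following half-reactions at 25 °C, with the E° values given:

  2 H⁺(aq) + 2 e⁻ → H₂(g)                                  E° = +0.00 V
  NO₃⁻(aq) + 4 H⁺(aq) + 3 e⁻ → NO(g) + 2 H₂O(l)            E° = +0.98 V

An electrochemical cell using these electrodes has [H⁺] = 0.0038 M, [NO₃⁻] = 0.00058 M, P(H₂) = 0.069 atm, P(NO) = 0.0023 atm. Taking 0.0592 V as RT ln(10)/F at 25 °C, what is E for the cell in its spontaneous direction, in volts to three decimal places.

+0.886 V

NO₃⁻/NO is the cathode (higher E°), H⁺/H₂ the anode: E°cell = +0.98 − (+0.00) = +0.98 V, n = 6.
Overall: 2 NO₃⁻(aq) + 2 H⁺(aq) + 3 H₂(g) → 2 NO(g) + 4 H₂O(l)
Q = P(NO)^2 / ([NO₃⁻]^2·[H⁺]^2·P(H₂)^3); log Q = 9.520.
E = E° − (0.0592/n) log Q = +0.98 − (0.0592/6)(9.520) = +0.886 V.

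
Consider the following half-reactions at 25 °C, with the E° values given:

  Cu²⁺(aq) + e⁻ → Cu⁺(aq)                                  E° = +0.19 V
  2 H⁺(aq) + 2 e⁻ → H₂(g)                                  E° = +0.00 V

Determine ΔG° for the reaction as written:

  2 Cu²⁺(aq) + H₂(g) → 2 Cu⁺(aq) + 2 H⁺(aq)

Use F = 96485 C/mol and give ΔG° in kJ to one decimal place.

As written, Cu²⁺/Cu⁺ is reduced (cathode) and H⁺/H₂ is oxidised (anode), so E°cell = (+0.19) − (+0.00) = +0.19 V.
Balancing electrons gives n = 2.
ΔG° = −nFE° = −(2)(96485)(+0.19) = -36,664 J = -36.7 kJ.

-36.7 kJ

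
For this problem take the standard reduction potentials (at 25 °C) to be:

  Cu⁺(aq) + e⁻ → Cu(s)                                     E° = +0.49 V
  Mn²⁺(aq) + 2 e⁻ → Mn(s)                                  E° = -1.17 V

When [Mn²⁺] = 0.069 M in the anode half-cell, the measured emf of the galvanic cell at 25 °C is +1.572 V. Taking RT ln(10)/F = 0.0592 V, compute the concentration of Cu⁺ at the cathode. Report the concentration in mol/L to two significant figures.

Cu⁺/Cu is the cathode, Mn²⁺/Mn the anode: E°cell = +1.66 V, n = 2.
Overall reaction: 2 Cu⁺(aq) + Mn(s) → 2 Cu(s) + Mn²⁺(aq); Q = [Mn²⁺]^1/[Cu⁺]^2.
From E = E° − (0.0592/n) log Q: log Q = (E° − E)·n/0.0592 = (+1.66 − (+1.572))·2/0.0592 = 2.9730.
So 2·log[Cu⁺] = 1·log(0.069) − log Q = -1.1612 − (2.9730) = -4.1342; log[Cu⁺] = -4.1342 / 2 = -2.0671; [Cu⁺] = 10^(-2.0671) ≈ 0.0086 M.

0.0086 M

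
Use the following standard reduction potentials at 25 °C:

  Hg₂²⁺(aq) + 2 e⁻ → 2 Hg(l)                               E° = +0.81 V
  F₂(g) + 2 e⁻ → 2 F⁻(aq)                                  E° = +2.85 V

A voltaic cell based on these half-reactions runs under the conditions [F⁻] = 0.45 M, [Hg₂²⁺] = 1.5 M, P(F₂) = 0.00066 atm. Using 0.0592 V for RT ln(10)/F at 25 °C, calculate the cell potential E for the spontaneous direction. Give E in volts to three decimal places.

F₂/F⁻ is the cathode (higher E°), Hg₂²⁺/Hg the anode: E°cell = +2.85 − (+0.81) = +2.04 V, n = 2.
Overall: F₂(g) + 2 Hg(l) → 2 F⁻(aq) + Hg₂²⁺(aq)
Q = [F⁻]^2·[Hg₂²⁺] / (P(F₂)); log Q = 2.663.
E = E° − (0.0592/n) log Q = +2.04 − (0.0592/2)(2.663) = +1.961 V.

+1.961 V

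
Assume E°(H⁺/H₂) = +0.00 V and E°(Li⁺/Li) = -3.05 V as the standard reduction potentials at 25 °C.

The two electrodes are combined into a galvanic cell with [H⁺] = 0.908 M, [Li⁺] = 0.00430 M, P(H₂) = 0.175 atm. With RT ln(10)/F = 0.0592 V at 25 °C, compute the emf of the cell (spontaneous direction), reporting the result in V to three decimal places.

H⁺/H₂ is the cathode (higher E°), Li⁺/Li the anode: E°cell = +0.00 − (-3.05) = +3.05 V, n = 2.
Overall: 2 H⁺(aq) + 2 Li(s) → H₂(g) + 2 Li⁺(aq)
Q = P(H₂)·[Li⁺]^2 / ([H⁺]^2); log Q = -5.406.
E = E° − (0.0592/n) log Q = +3.05 − (0.0592/2)(-5.406) = +3.210 V.

+3.210 V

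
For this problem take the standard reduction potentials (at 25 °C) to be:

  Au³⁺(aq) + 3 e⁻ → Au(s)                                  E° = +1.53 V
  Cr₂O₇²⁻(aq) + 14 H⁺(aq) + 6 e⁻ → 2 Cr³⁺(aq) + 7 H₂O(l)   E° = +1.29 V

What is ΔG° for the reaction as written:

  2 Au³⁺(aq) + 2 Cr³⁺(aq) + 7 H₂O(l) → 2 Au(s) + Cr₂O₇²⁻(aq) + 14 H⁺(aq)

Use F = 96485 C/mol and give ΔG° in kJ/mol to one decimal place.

As written, Au³⁺/Au is reduced (cathode) and Cr₂O₇²⁻/Cr³⁺ is oxidised (anode), so E°cell = (+1.53) − (+1.29) = +0.24 V.
Balancing electrons gives n = 6.
ΔG° = −nFE° = −(6)(96485)(+0.24) = -138,938 J = -138.9 kJ/mol.

-138.9 kJ/mol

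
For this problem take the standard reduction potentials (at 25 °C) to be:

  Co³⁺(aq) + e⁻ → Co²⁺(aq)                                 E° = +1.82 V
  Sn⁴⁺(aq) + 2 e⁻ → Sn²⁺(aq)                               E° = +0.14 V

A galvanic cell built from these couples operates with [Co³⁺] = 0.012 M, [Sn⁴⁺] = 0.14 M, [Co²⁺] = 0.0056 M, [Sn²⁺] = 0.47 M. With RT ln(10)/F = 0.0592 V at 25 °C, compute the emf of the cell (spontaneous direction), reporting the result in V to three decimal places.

Co³⁺/Co²⁺ is the cathode (higher E°), Sn⁴⁺/Sn²⁺ the anode: E°cell = +1.82 − (+0.14) = +1.68 V, n = 2.
Overall: 2 Co³⁺(aq) + Sn²⁺(aq) → 2 Co²⁺(aq) + Sn⁴⁺(aq)
Q = [Co²⁺]^2·[Sn⁴⁺] / ([Co³⁺]^2·[Sn²⁺]); log Q = -1.188.
E = E° − (0.0592/n) log Q = +1.68 − (0.0592/2)(-1.188) = +1.715 V.

+1.715 V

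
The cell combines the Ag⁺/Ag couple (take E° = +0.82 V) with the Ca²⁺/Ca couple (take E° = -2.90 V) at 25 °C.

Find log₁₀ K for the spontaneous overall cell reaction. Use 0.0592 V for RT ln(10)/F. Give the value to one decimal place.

Cathode: Ag⁺/Ag; anode: Ca²⁺/Ca. E°cell = +3.72 V, n = 2.
log K = nE°cell / 0.0592 = (2)(+3.72) / 0.0592 = 125.7.

125.7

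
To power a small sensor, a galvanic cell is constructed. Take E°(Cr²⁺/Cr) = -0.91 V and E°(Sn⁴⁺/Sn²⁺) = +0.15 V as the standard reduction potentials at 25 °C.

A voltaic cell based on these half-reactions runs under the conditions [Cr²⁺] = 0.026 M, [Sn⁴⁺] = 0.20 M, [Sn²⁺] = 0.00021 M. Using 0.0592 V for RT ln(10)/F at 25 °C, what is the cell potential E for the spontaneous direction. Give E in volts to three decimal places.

Sn⁴⁺/Sn²⁺ is the cathode (higher E°), Cr²⁺/Cr the anode: E°cell = +0.15 − (-0.91) = +1.06 V, n = 2.
Overall: Sn⁴⁺(aq) + Cr(s) → Sn²⁺(aq) + Cr²⁺(aq)
Q = [Sn²⁺]·[Cr²⁺] / ([Sn⁴⁺]); log Q = -4.564.
E = E° − (0.0592/n) log Q = +1.06 − (0.0592/2)(-4.564) = +1.195 V.

+1.195 V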